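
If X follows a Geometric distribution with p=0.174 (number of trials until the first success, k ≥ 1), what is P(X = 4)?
0.098059

We have X ~ Geometric(p=0.174) (number of trials until the first success, k ≥ 1).

For a Geometric distribution, the PMF gives us the probability of each outcome.

Using the PMF formula:
P(X = 4) = 0.098059

Rounded to 4 decimal places: 0.0981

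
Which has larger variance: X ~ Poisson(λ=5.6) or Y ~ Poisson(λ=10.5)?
Y has larger variance (10.5000 > 5.6000)

Compute the variance for each distribution:

X ~ Poisson(λ=5.6):
Var(X) = 5.6000

Y ~ Poisson(λ=10.5):
Var(Y) = 10.5000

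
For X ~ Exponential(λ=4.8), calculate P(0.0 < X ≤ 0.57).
0.935171

We have X ~ Exponential(λ=4.8).

To find P(0.0 < X ≤ 0.57), we use:
P(0.0 < X ≤ 0.57) = P(X ≤ 0.57) - P(X ≤ 0.0)
                 = F(0.57) - F(0.0)
                 = 0.935171 - 0.000000
                 = 0.935171

So there's approximately a 93.5% chance that X falls in this range.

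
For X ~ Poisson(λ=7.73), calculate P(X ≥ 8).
0.508760

We have X ~ Poisson(λ=7.73).

For discrete distributions, P(X ≥ 8) = 1 - P(X ≤ 7).

P(X ≤ 7) = 0.491240
P(X ≥ 8) = 1 - 0.491240 = 0.508760

So there's approximately a 50.9% chance that X is at least 8.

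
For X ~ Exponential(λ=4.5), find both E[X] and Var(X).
E[X] = 0.2222, Var(X) = 0.0494

We have X ~ Exponential(λ=4.5).

For an Exponential distribution with λ=4.5:

Expected value:
E[X] = 0.2222

Variance:
Var(X) = 0.0494

Standard deviation:
σ = √Var(X) = 0.2222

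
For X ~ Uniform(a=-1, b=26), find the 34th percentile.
8.1800

We have X ~ Uniform(a=-1, b=26).

We want to find x such that P(X ≤ x) = 0.34.

This is the 34th percentile, which means 34% of values fall below this point.

Using the inverse CDF (quantile function):
x = F⁻¹(0.34) = 8.1800

Verification: P(X ≤ 8.1800) = 0.34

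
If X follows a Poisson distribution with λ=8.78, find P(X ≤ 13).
0.936694

We have X ~ Poisson(λ=8.78).

The CDF gives us P(X ≤ k).

Using the CDF:
P(X ≤ 13) = 0.936694

This means there's approximately a 93.7% chance that X is at most 13.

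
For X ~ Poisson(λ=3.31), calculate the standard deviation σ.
1.8193

We have X ~ Poisson(λ=3.31).

For a Poisson distribution with λ=3.31:
σ = √Var(X) = 1.8193

The standard deviation is the square root of the variance.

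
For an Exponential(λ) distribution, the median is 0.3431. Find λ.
λ = 2.0202

For X ~ Exponential(λ), the CDF is F(x) = 1 - e^(-λx).
The median m satisfies F(m) = 0.5:
1 - e^(-λm) = 0.5
e^(-λm) = 0.5
λm = ln(2)
m = ln(2) / λ

Given m = 0.3431:
λ = ln(2) / 0.3431 = 0.693147 / 0.3431 = 2.0202

Verification: ln(2) / 2.0202 = 0.3431 ✓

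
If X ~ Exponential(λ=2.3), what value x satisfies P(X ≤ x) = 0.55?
0.3472

We have X ~ Exponential(λ=2.3).

We want to find x such that P(X ≤ x) = 0.55.

This is the 55th percentile, which means 55% of values fall below this point.

Using the inverse CDF (quantile function):
x = F⁻¹(0.55) = 0.3472

Verification: P(X ≤ 0.3472) = 0.55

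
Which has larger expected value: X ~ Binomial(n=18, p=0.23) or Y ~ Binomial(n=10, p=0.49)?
Y has larger mean (4.9000 > 4.1400)

Compute the expected value for each distribution:

X ~ Binomial(n=18, p=0.23):
E[X] = 4.1400

Y ~ Binomial(n=10, p=0.49):
E[Y] = 4.9000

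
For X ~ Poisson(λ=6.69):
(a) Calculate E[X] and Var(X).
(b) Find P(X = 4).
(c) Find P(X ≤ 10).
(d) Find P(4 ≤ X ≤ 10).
(a) E[X] = 6.6900, Var(X) = 6.6900
(b) P(X = 4) = 0.103768
(c) P(X ≤ 10) = 0.922019
(d) P(4 ≤ X ≤ 10) = 0.822592

We have X ~ Poisson(λ=6.69).

(a) Moments:
E[X] = 6.6900
Var(X) = 6.6900
σ = √Var(X) = 2.5865

(b) Point probability using PMF:
P(X = 4) = 0.103768

(c) Cumulative probability using CDF:
P(X ≤ 10) = F(10) = 0.922019

(d) Range probability:
P(4 ≤ X ≤ 10) = P(X ≤ 10) - P(X ≤ 3)
                   = F(10) - F(3)
                   = 0.922019 - 0.099427
                   = 0.822592

This means approximately 82.3% of outcomes fall in the interval [4, 10].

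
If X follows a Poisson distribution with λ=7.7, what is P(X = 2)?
0.013424

We have X ~ Poisson(λ=7.7).

For a Poisson distribution, the PMF gives us the probability of each outcome.

Using the PMF formula:
P(X = 2) = 0.013424

Rounded to 4 decimal places: 0.0134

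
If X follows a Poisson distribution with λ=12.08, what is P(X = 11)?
0.113580

We have X ~ Poisson(λ=12.08).

For a Poisson distribution, the PMF gives us the probability of each outcome.

Using the PMF formula:
P(X = 11) = 0.113580

Rounded to 4 decimal places: 0.1136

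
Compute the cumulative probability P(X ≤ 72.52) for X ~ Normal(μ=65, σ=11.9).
0.736285

We have X ~ Normal(μ=65, σ=11.9).

The CDF gives us P(X ≤ k).

Using the CDF:
P(X ≤ 72.52) = 0.736285

This means there's approximately a 73.6% chance that X is at most 72.52.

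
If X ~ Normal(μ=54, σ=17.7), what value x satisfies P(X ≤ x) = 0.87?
73.9371

We have X ~ Normal(μ=54, σ=17.7).

We want to find x such that P(X ≤ x) = 0.87.

This is the 87th percentile, which means 87% of values fall below this point.

Using the inverse CDF (quantile function):
x = F⁻¹(0.87) = 73.9371

Verification: P(X ≤ 73.9371) = 0.87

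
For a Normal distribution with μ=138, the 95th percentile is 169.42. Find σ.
σ = 19.1020

For X ~ Normal(μ, σ), the p-th percentile satisfies x = μ + z_p × σ,
where z_p = Φ⁻¹(p) is the standard normal quantile.

Step 1: z_{0.95} = Φ⁻¹(0.95) = 1.6449

Step 2: Solve for σ:
169.42 = 138 + 1.6449 × σ
σ = (169.42 - 138) / 1.6449
σ = 31.42 / 1.6449
σ = 19.1020

Verification: μ + z × σ = 138 + 1.6449 × 19.1020 = 169.42 ✓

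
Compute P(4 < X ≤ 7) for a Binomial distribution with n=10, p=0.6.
0.666472

We have X ~ Binomial(n=10, p=0.6).

To find P(4 < X ≤ 7), we use:
P(4 < X ≤ 7) = P(X ≤ 7) - P(X ≤ 4)
                 = F(7) - F(4)
                 = 0.832710 - 0.166239
                 = 0.666472

So there's approximately a 66.6% chance that X falls in this range.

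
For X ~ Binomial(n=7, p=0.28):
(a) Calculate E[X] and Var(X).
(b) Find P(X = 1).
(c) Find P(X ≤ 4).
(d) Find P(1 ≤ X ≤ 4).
(a) E[X] = 1.9600, Var(X) = 1.4112
(b) P(X = 1) = 0.273056
(c) P(X ≤ 4) = 0.978700
(d) P(1 ≤ X ≤ 4) = 0.878394

We have X ~ Binomial(n=7, p=0.28).

(a) Moments:
E[X] = 1.9600
Var(X) = 1.4112
σ = √Var(X) = 1.1879

(b) Point probability using PMF:
P(X = 1) = 0.273056

(c) Cumulative probability using CDF:
P(X ≤ 4) = F(4) = 0.978700

(d) Range probability:
P(1 ≤ X ≤ 4) = P(X ≤ 4) - P(X ≤ 0)
                   = F(4) - F(0)
                   = 0.978700 - 0.100306
                   = 0.878394

This means approximately 87.8% of outcomes fall in the interval [1, 4].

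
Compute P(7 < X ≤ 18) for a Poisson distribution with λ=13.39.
0.869513

We have X ~ Poisson(λ=13.39).

To find P(7 < X ≤ 18), we use:
P(7 < X ≤ 18) = P(X ≤ 18) - P(X ≤ 7)
                 = F(18) - F(7)
                 = 0.913508 - 0.043994
                 = 0.869513

So there's approximately a 87.0% chance that X falls in this range.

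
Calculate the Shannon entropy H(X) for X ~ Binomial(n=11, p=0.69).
1.8385 nats

We have X ~ Binomial(n=11, p=0.69).

The Shannon entropy measures the uncertainty or information content of the distribution.

For a Binomial distribution with n=11, p=0.69:
H(X) = 1.8385 nats

(In bits, this would be 2.6524 bits.)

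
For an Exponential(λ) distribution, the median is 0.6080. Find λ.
λ = 1.1400

For X ~ Exponential(λ), the CDF is F(x) = 1 - e^(-λx).
The median m satisfies F(m) = 0.5:
1 - e^(-λm) = 0.5
e^(-λm) = 0.5
λm = ln(2)
m = ln(2) / λ

Given m = 0.6080:
λ = ln(2) / 0.6080 = 0.693147 / 0.6080 = 1.1400

Verification: ln(2) / 1.1400 = 0.6080 ✓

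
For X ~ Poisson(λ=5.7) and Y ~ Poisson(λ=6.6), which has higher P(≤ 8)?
X has higher probability (P(X ≤ 8) = 0.8766 > P(Y ≤ 8) = 0.7796)

Compute P(≤ 8) for each distribution:

X ~ Poisson(λ=5.7):
P(X ≤ 8) = 0.8766

Y ~ Poisson(λ=6.6):
P(Y ≤ 8) = 0.7796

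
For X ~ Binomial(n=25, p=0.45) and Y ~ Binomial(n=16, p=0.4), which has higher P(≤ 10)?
Y has higher probability (P(Y ≤ 10) = 0.9809 > P(X ≤ 10) = 0.3843)

Compute P(≤ 10) for each distribution:

X ~ Binomial(n=25, p=0.45):
P(X ≤ 10) = 0.3843

Y ~ Binomial(n=16, p=0.4):
P(Y ≤ 10) = 0.9809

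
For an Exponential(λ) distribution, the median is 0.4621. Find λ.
λ = 1.5000

For X ~ Exponential(λ), the CDF is F(x) = 1 - e^(-λx).
The median m satisfies F(m) = 0.5:
1 - e^(-λm) = 0.5
e^(-λm) = 0.5
λm = ln(2)
m = ln(2) / λ

Given m = 0.4621:
λ = ln(2) / 0.4621 = 0.693147 / 0.4621 = 1.5000

Verification: ln(2) / 1.5000 = 0.4621 ✓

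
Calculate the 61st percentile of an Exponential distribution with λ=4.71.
0.1999

We have X ~ Exponential(λ=4.71).

We want to find x such that P(X ≤ x) = 0.61.

This is the 61st percentile, which means 61% of values fall below this point.

Using the inverse CDF (quantile function):
x = F⁻¹(0.61) = 0.1999

Verification: P(X ≤ 0.1999) = 0.61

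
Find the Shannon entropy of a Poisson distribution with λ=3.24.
1.9734 nats

We have X ~ Poisson(λ=3.24).

The Shannon entropy measures the uncertainty or information content of the distribution.

For a Poisson distribution with λ=3.24:
H(X) = 1.9734 nats

(In bits, this would be 2.8470 bits.)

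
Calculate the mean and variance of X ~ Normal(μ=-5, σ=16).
E[X] = -5.0000, Var(X) = 256.0000

We have X ~ Normal(μ=-5, σ=16).

For a Normal distribution with μ=-5, σ=16:

Expected value:
E[X] = -5.0000

Variance:
Var(X) = 256.0000

Standard deviation:
σ = √Var(X) = 16.0000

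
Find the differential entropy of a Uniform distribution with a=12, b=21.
2.1972 nats

We have X ~ Uniform(a=12, b=21).

The differential entropy measures the uncertainty or information content of the distribution.

For a Uniform distribution with a=12, b=21:
h(X) = 2.1972 nats

(In bits, this would be 3.1699 bits.)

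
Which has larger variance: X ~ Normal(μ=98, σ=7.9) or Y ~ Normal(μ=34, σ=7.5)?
X has larger variance (62.4100 > 56.2500)

Compute the variance for each distribution:

X ~ Normal(μ=98, σ=7.9):
Var(X) = 62.4100

Y ~ Normal(μ=34, σ=7.5):
Var(Y) = 56.2500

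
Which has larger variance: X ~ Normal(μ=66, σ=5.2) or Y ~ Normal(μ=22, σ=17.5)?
Y has larger variance (306.2500 > 27.0400)

Compute the variance for each distribution:

X ~ Normal(μ=66, σ=5.2):
Var(X) = 27.0400

Y ~ Normal(μ=22, σ=17.5):
Var(Y) = 306.2500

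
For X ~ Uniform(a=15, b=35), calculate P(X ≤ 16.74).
0.087000

We have X ~ Uniform(a=15, b=35).

The CDF gives us P(X ≤ k).

Using the CDF:
P(X ≤ 16.74) = 0.087000

This means there's approximately a 8.7% chance that X is at most 16.74.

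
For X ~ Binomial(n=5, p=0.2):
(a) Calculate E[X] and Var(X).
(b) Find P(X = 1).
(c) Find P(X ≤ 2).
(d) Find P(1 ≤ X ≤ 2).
(a) E[X] = 1.0000, Var(X) = 0.8000
(b) P(X = 1) = 0.409600
(c) P(X ≤ 2) = 0.942080
(d) P(1 ≤ X ≤ 2) = 0.614400

We have X ~ Binomial(n=5, p=0.2).

(a) Moments:
E[X] = 1.0000
Var(X) = 0.8000
σ = √Var(X) = 0.8944

(b) Point probability using PMF:
P(X = 1) = 0.409600

(c) Cumulative probability using CDF:
P(X ≤ 2) = F(2) = 0.942080

(d) Range probability:
P(1 ≤ X ≤ 2) = P(X ≤ 2) - P(X ≤ 0)
                   = F(2) - F(0)
                   = 0.942080 - 0.327680
                   = 0.614400

This means approximately 61.4% of outcomes fall in the interval [1, 2].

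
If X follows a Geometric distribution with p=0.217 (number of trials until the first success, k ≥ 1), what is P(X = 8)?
0.039155

We have X ~ Geometric(p=0.217) (number of trials until the first success, k ≥ 1).

For a Geometric distribution, the PMF gives us the probability of each outcome.

Using the PMF formula:
P(X = 8) = 0.039155

Rounded to 4 decimal places: 0.0392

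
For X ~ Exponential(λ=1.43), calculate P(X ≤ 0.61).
0.582011

We have X ~ Exponential(λ=1.43).

The CDF gives us P(X ≤ k).

Using the CDF:
P(X ≤ 0.61) = 0.582011

This means there's approximately a 58.2% chance that X is at most 0.61.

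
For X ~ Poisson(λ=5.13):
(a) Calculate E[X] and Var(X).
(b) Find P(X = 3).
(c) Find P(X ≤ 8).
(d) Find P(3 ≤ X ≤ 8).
(a) E[X] = 5.1300, Var(X) = 5.1300
(b) P(X = 3) = 0.133128
(c) P(X ≤ 8) = 0.923088
(d) P(3 ≤ X ≤ 8) = 0.808967

We have X ~ Poisson(λ=5.13).

(a) Moments:
E[X] = 5.1300
Var(X) = 5.1300
σ = √Var(X) = 2.2650

(b) Point probability using PMF:
P(X = 3) = 0.133128

(c) Cumulative probability using CDF:
P(X ≤ 8) = F(8) = 0.923088

(d) Range probability:
P(3 ≤ X ≤ 8) = P(X ≤ 8) - P(X ≤ 2)
                   = F(8) - F(2)
                   = 0.923088 - 0.114121
                   = 0.808967

This means approximately 80.9% of outcomes fall in the interval [3, 8].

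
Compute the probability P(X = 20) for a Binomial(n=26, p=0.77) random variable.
0.182955

We have X ~ Binomial(n=26, p=0.77).

For a Binomial distribution, the PMF gives us the probability of each outcome.

Using the PMF formula:
P(X = 20) = 0.182955

Rounded to 4 decimal places: 0.1830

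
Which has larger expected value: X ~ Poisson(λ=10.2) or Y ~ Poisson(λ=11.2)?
Y has larger mean (11.2000 > 10.2000)

Compute the expected value for each distribution:

X ~ Poisson(λ=10.2):
E[X] = 10.2000

Y ~ Poisson(λ=11.2):
E[Y] = 11.2000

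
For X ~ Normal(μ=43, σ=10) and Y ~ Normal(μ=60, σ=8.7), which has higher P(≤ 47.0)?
X has higher probability (P(X ≤ 47.0) = 0.6554 > P(Y ≤ 47.0) = 0.0676)

Compute P(≤ 47.0) for each distribution:

X ~ Normal(μ=43, σ=10):
P(X ≤ 47.0) = 0.6554

Y ~ Normal(μ=60, σ=8.7):
P(Y ≤ 47.0) = 0.0676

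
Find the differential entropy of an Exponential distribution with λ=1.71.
0.4635 nats

We have X ~ Exponential(λ=1.71).

The differential entropy measures the uncertainty or information content of the distribution.

For an Exponential distribution with λ=1.71:
h(X) = 0.4635 nats

(In bits, this would be 0.6687 bits.)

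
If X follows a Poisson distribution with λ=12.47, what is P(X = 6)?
0.020055

We have X ~ Poisson(λ=12.47).

For a Poisson distribution, the PMF gives us the probability of each outcome.

Using the PMF formula:
P(X = 6) = 0.020055

Rounded to 4 decimal places: 0.0201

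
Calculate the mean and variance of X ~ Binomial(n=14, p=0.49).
E[X] = 6.8600, Var(X) = 3.4986

We have X ~ Binomial(n=14, p=0.49).

For a Binomial distribution with n=14, p=0.49:

Expected value:
E[X] = 6.8600

Variance:
Var(X) = 3.4986

Standard deviation:
σ = √Var(X) = 1.8705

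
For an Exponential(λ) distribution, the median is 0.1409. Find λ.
λ = 4.9194

For X ~ Exponential(λ), the CDF is F(x) = 1 - e^(-λx).
The median m satisfies F(m) = 0.5:
1 - e^(-λm) = 0.5
e^(-λm) = 0.5
λm = ln(2)
m = ln(2) / λ

Given m = 0.1409:
λ = ln(2) / 0.1409 = 0.693147 / 0.1409 = 4.9194

Verification: ln(2) / 4.9194 = 0.1409 ✓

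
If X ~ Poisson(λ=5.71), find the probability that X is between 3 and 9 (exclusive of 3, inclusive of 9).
0.755577

We have X ~ Poisson(λ=5.71).

To find P(3 < X ≤ 9), we use:
P(3 < X ≤ 9) = P(X ≤ 9) - P(X ≤ 3)
                 = F(9) - F(3)
                 = 0.934595 - 0.179018
                 = 0.755577

So there's approximately a 75.6% chance that X falls in this range.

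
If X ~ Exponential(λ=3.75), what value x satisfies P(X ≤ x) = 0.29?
0.0913

We have X ~ Exponential(λ=3.75).

We want to find x such that P(X ≤ x) = 0.29.

This is the 29th percentile, which means 29% of values fall below this point.

Using the inverse CDF (quantile function):
x = F⁻¹(0.29) = 0.0913

Verification: P(X ≤ 0.0913) = 0.29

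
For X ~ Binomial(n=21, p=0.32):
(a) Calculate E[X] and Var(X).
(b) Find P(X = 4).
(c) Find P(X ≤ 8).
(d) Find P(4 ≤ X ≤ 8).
(a) E[X] = 6.7200, Var(X) = 4.5696
(b) P(X = 4) = 0.089190
(c) P(X ≤ 8) = 0.799829
(d) P(4 ≤ X ≤ 8) = 0.740274

We have X ~ Binomial(n=21, p=0.32).

(a) Moments:
E[X] = 6.7200
Var(X) = 4.5696
σ = √Var(X) = 2.1377

(b) Point probability using PMF:
P(X = 4) = 0.089190

(c) Cumulative probability using CDF:
P(X ≤ 8) = F(8) = 0.799829

(d) Range probability:
P(4 ≤ X ≤ 8) = P(X ≤ 8) - P(X ≤ 3)
                   = F(8) - F(3)
                   = 0.799829 - 0.059556
                   = 0.740274

This means approximately 74.0% of outcomes fall in the interval [4, 8].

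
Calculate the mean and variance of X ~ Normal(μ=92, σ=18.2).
E[X] = 92.0000, Var(X) = 331.2400

We have X ~ Normal(μ=92, σ=18.2).

For a Normal distribution with μ=92, σ=18.2:

Expected value:
E[X] = 92.0000

Variance:
Var(X) = 331.2400

Standard deviation:
σ = √Var(X) = 18.2000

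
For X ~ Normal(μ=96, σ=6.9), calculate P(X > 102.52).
0.172348

We have X ~ Normal(μ=96, σ=6.9).

P(X > 102.52) = 1 - P(X ≤ 102.52)
                = 1 - F(102.52)
                = 1 - 0.827652
                = 0.172348

So there's approximately a 17.2% chance that X exceeds 102.52.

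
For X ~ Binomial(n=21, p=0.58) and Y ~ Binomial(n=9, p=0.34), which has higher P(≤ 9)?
Y has higher probability (P(Y ≤ 9) = 1.0000 > P(X ≤ 9) = 0.1186)

Compute P(≤ 9) for each distribution:

X ~ Binomial(n=21, p=0.58):
P(X ≤ 9) = 0.1186

Y ~ Binomial(n=9, p=0.34):
P(Y ≤ 9) = 1.0000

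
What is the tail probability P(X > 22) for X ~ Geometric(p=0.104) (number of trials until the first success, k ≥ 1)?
0.089285

We have X ~ Geometric(p=0.104) (number of trials until the first success, k ≥ 1).

P(X > 22) = 1 - P(X ≤ 22)
                = 1 - F(22)
                = 1 - 0.910715
                = 0.089285

So there's approximately a 8.9% chance that X exceeds 22.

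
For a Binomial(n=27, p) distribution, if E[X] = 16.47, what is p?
p = 0.61

For a Binomial(n, p) distribution:
E[X] = n × p

Given n = 27 and E[X] = 16.47:
16.47 = 27 × p
p = 16.47 / 27 = 0.61

Verification: Binomial(27, 0.61) has E[X] = 16.47 ✓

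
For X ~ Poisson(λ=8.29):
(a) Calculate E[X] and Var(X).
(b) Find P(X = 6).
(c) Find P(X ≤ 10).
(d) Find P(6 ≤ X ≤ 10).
(a) E[X] = 8.2900, Var(X) = 8.2900
(b) P(X = 6) = 0.113160
(c) P(X ≤ 10) = 0.786096
(d) P(6 ≤ X ≤ 10) = 0.620005

We have X ~ Poisson(λ=8.29).

(a) Moments:
E[X] = 8.2900
Var(X) = 8.2900
σ = √Var(X) = 2.8792

(b) Point probability using PMF:
P(X = 6) = 0.113160

(c) Cumulative probability using CDF:
P(X ≤ 10) = F(10) = 0.786096

(d) Range probability:
P(6 ≤ X ≤ 10) = P(X ≤ 10) - P(X ≤ 5)
                   = F(10) - F(5)
                   = 0.786096 - 0.166091
                   = 0.620005

This means approximately 62.0% of outcomes fall in the interval [6, 10].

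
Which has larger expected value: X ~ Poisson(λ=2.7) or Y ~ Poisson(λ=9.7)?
Y has larger mean (9.7000 > 2.7000)

Compute the expected value for each distribution:

X ~ Poisson(λ=2.7):
E[X] = 2.7000

Y ~ Poisson(λ=9.7):
E[Y] = 9.7000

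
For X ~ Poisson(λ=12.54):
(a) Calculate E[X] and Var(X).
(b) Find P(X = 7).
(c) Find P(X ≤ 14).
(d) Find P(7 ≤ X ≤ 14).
(a) E[X] = 12.5400, Var(X) = 12.5400
(b) P(X = 7) = 0.034642
(c) P(X ≤ 14) = 0.721135
(d) P(7 ≤ X ≤ 14) = 0.687349

We have X ~ Poisson(λ=12.54).

(a) Moments:
E[X] = 12.5400
Var(X) = 12.5400
σ = √Var(X) = 3.5412

(b) Point probability using PMF:
P(X = 7) = 0.034642

(c) Cumulative probability using CDF:
P(X ≤ 14) = F(14) = 0.721135

(d) Range probability:
P(7 ≤ X ≤ 14) = P(X ≤ 14) - P(X ≤ 6)
                   = F(14) - F(6)
                   = 0.721135 - 0.033786
                   = 0.687349

This means approximately 68.7% of outcomes fall in the interval [7, 14].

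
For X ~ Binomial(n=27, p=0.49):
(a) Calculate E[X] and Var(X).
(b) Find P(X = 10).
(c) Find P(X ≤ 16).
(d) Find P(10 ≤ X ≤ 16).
(a) E[X] = 13.2300, Var(X) = 6.7473
(b) P(X = 10) = 0.071913
(c) P(X ≤ 16) = 0.896210
(d) P(10 ≤ X ≤ 16) = 0.821563

We have X ~ Binomial(n=27, p=0.49).

(a) Moments:
E[X] = 13.2300
Var(X) = 6.7473
σ = √Var(X) = 2.5976

(b) Point probability using PMF:
P(X = 10) = 0.071913

(c) Cumulative probability using CDF:
P(X ≤ 16) = F(16) = 0.896210

(d) Range probability:
P(10 ≤ X ≤ 16) = P(X ≤ 16) - P(X ≤ 9)
                   = F(16) - F(9)
                   = 0.896210 - 0.074647
                   = 0.821563

This means approximately 82.2% of outcomes fall in the interval [10, 16].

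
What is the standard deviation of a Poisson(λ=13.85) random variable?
3.7216

We have X ~ Poisson(λ=13.85).

For a Poisson distribution with λ=13.85:
σ = √Var(X) = 3.7216

The standard deviation is the square root of the variance.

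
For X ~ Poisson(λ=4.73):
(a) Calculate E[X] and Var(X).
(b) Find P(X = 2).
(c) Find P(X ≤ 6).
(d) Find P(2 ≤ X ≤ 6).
(a) E[X] = 4.7300, Var(X) = 4.7300
(b) P(X = 2) = 0.098737
(c) P(X ≤ 6) = 0.800503
(d) P(2 ≤ X ≤ 6) = 0.749928

We have X ~ Poisson(λ=4.73).

(a) Moments:
E[X] = 4.7300
Var(X) = 4.7300
σ = √Var(X) = 2.1749

(b) Point probability using PMF:
P(X = 2) = 0.098737

(c) Cumulative probability using CDF:
P(X ≤ 6) = F(6) = 0.800503

(d) Range probability:
P(2 ≤ X ≤ 6) = P(X ≤ 6) - P(X ≤ 1)
                   = F(6) - F(1)
                   = 0.800503 - 0.050576
                   = 0.749928

This means approximately 75.0% of outcomes fall in the interval [2, 6].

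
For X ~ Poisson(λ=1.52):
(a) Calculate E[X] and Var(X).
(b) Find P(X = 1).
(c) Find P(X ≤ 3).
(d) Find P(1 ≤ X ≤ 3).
(a) E[X] = 1.5200, Var(X) = 1.5200
(b) P(X = 1) = 0.332442
(c) P(X ≤ 3) = 0.931822
(d) P(1 ≤ X ≤ 3) = 0.713110

We have X ~ Poisson(λ=1.52).

(a) Moments:
E[X] = 1.5200
Var(X) = 1.5200
σ = √Var(X) = 1.2329

(b) Point probability using PMF:
P(X = 1) = 0.332442

(c) Cumulative probability using CDF:
P(X ≤ 3) = F(3) = 0.931822

(d) Range probability:
P(1 ≤ X ≤ 3) = P(X ≤ 3) - P(X ≤ 0)
                   = F(3) - F(0)
                   = 0.931822 - 0.218712
                   = 0.713110

This means approximately 71.3% of outcomes fall in the interval [1, 3].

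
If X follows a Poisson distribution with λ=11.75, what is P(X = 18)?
0.022458

We have X ~ Poisson(λ=11.75).

For a Poisson distribution, the PMF gives us the probability of each outcome.

Using the PMF formula:
P(X = 18) = 0.022458

Rounded to 4 decimal places: 0.0225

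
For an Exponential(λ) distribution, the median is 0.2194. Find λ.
λ = 3.1593

For X ~ Exponential(λ), the CDF is F(x) = 1 - e^(-λx).
The median m satisfies F(m) = 0.5:
1 - e^(-λm) = 0.5
e^(-λm) = 0.5
λm = ln(2)
m = ln(2) / λ

Given m = 0.2194:
λ = ln(2) / 0.2194 = 0.693147 / 0.2194 = 3.1593

Verification: ln(2) / 3.1593 = 0.2194 ✓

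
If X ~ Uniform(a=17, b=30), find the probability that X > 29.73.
0.020769

We have X ~ Uniform(a=17, b=30).

P(X > 29.73) = 1 - P(X ≤ 29.73)
                = 1 - F(29.73)
                = 1 - 0.979231
                = 0.020769

So there's approximately a 2.1% chance that X exceeds 29.73.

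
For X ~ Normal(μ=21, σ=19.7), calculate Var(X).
388.0900

We have X ~ Normal(μ=21, σ=19.7).

For a Normal distribution with μ=21, σ=19.7:
Var(X) = 388.0900

The variance measures the spread of the distribution around the mean.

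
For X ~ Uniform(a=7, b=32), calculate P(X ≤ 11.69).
0.187600

We have X ~ Uniform(a=7, b=32).

The CDF gives us P(X ≤ k).

Using the CDF:
P(X ≤ 11.69) = 0.187600

This means there's approximately a 18.8% chance that X is at most 11.69.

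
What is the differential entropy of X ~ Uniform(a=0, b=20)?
2.9957 nats

We have X ~ Uniform(a=0, b=20).

The differential entropy measures the uncertainty or information content of the distribution.

For a Uniform distribution with a=0, b=20:
h(X) = 2.9957 nats

(In bits, this would be 4.3219 bits.)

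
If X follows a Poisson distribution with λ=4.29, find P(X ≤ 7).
0.929698

We have X ~ Poisson(λ=4.29).

The CDF gives us P(X ≤ k).

Using the CDF:
P(X ≤ 7) = 0.929698

This means there's approximately a 93.0% chance that X is at most 7.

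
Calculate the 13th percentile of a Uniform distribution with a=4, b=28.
7.1200

We have X ~ Uniform(a=4, b=28).

We want to find x such that P(X ≤ x) = 0.13.

This is the 13th percentile, which means 13% of values fall below this point.

Using the inverse CDF (quantile function):
x = F⁻¹(0.13) = 7.1200

Verification: P(X ≤ 7.1200) = 0.13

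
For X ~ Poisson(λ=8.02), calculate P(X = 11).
0.072731

We have X ~ Poisson(λ=8.02).

For a Poisson distribution, the PMF gives us the probability of each outcome.

Using the PMF formula:
P(X = 11) = 0.072731

Rounded to 4 decimal places: 0.0727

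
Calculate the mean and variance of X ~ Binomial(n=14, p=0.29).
E[X] = 4.0600, Var(X) = 2.8826

We have X ~ Binomial(n=14, p=0.29).

For a Binomial distribution with n=14, p=0.29:

Expected value:
E[X] = 4.0600

Variance:
Var(X) = 2.8826

Standard deviation:
σ = √Var(X) = 1.6978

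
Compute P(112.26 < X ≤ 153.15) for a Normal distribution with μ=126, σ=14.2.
0.805439

We have X ~ Normal(μ=126, σ=14.2).

To find P(112.26 < X ≤ 153.15), we use:
P(112.26 < X ≤ 153.15) = P(X ≤ 153.15) - P(X ≤ 112.26)
                 = F(153.15) - F(112.26)
                 = 0.972060 - 0.166621
                 = 0.805439

So there's approximately a 80.5% chance that X falls in this range.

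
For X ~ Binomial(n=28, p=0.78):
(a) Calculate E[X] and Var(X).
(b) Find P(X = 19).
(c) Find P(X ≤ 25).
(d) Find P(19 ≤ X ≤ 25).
(a) E[X] = 21.8400, Var(X) = 4.8048
(b) P(X = 19) = 0.074282
(c) P(X ≤ 25) = 0.962901
(d) P(19 ≤ X ≤ 25) = 0.893800

We have X ~ Binomial(n=28, p=0.78).

(a) Moments:
E[X] = 21.8400
Var(X) = 4.8048
σ = √Var(X) = 2.1920

(b) Point probability using PMF:
P(X = 19) = 0.074282

(c) Cumulative probability using CDF:
P(X ≤ 25) = F(25) = 0.962901

(d) Range probability:
P(19 ≤ X ≤ 25) = P(X ≤ 25) - P(X ≤ 18)
                   = F(25) - F(18)
                   = 0.962901 - 0.069101
                   = 0.893800

This means approximately 89.4% of outcomes fall in the interval [19, 25].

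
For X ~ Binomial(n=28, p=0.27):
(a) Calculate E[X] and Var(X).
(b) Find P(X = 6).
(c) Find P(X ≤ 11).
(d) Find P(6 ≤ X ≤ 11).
(a) E[X] = 7.5600, Var(X) = 5.5188
(b) P(X = 6) = 0.143657
(c) P(X ≤ 11) = 0.948836
(d) P(6 ≤ X ≤ 11) = 0.756358

We have X ~ Binomial(n=28, p=0.27).

(a) Moments:
E[X] = 7.5600
Var(X) = 5.5188
σ = √Var(X) = 2.3492

(b) Point probability using PMF:
P(X = 6) = 0.143657

(c) Cumulative probability using CDF:
P(X ≤ 11) = F(11) = 0.948836

(d) Range probability:
P(6 ≤ X ≤ 11) = P(X ≤ 11) - P(X ≤ 5)
                   = F(11) - F(5)
                   = 0.948836 - 0.192479
                   = 0.756358

This means approximately 75.6% of outcomes fall in the interval [6, 11].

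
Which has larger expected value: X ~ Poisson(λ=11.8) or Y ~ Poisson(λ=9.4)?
X has larger mean (11.8000 > 9.4000)

Compute the expected value for each distribution:

X ~ Poisson(λ=11.8):
E[X] = 11.8000

Y ~ Poisson(λ=9.4):
E[Y] = 9.4000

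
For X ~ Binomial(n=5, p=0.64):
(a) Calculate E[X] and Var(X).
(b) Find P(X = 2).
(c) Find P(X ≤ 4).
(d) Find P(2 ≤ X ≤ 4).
(a) E[X] = 3.2000, Var(X) = 1.1520
(b) P(X = 2) = 0.191103
(c) P(X ≤ 4) = 0.892626
(d) P(2 ≤ X ≤ 4) = 0.832831

We have X ~ Binomial(n=5, p=0.64).

(a) Moments:
E[X] = 3.2000
Var(X) = 1.1520
σ = √Var(X) = 1.0733

(b) Point probability using PMF:
P(X = 2) = 0.191103

(c) Cumulative probability using CDF:
P(X ≤ 4) = F(4) = 0.892626

(d) Range probability:
P(2 ≤ X ≤ 4) = P(X ≤ 4) - P(X ≤ 1)
                   = F(4) - F(1)
                   = 0.892626 - 0.059794
                   = 0.832831

This means approximately 83.3% of outcomes fall in the interval [2, 4].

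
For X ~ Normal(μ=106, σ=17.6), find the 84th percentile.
123.5025

We have X ~ Normal(μ=106, σ=17.6).

We want to find x such that P(X ≤ x) = 0.84.

This is the 84th percentile, which means 84% of values fall below this point.

Using the inverse CDF (quantile function):
x = F⁻¹(0.84) = 123.5025

Verification: P(X ≤ 123.5025) = 0.84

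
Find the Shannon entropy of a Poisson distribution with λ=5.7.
2.2727 nats

We have X ~ Poisson(λ=5.7).

The Shannon entropy measures the uncertainty or information content of the distribution.

For a Poisson distribution with λ=5.7:
H(X) = 2.2727 nats

(In bits, this would be 3.2788 bits.)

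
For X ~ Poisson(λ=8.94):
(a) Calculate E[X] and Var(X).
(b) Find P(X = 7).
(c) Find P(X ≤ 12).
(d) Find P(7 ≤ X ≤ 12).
(a) E[X] = 8.9400, Var(X) = 8.9400
(b) P(X = 7) = 0.118670
(c) P(X ≤ 12) = 0.880096
(d) P(7 ≤ X ≤ 12) = 0.667795

We have X ~ Poisson(λ=8.94).

(a) Moments:
E[X] = 8.9400
Var(X) = 8.9400
σ = √Var(X) = 2.9900

(b) Point probability using PMF:
P(X = 7) = 0.118670

(c) Cumulative probability using CDF:
P(X ≤ 12) = F(12) = 0.880096

(d) Range probability:
P(7 ≤ X ≤ 12) = P(X ≤ 12) - P(X ≤ 6)
                   = F(12) - F(6)
                   = 0.880096 - 0.212301
                   = 0.667795

This means approximately 66.8% of outcomes fall in the interval [7, 12].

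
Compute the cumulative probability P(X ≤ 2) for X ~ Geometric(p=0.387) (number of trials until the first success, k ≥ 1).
0.624231

We have X ~ Geometric(p=0.387) (number of trials until the first success, k ≥ 1).

The CDF gives us P(X ≤ k).

Using the CDF:
P(X ≤ 2) = 0.624231

This means there's approximately a 62.4% chance that X is at most 2.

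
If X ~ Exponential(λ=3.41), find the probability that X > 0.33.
0.324555

We have X ~ Exponential(λ=3.41).

P(X > 0.33) = 1 - P(X ≤ 0.33)
                = 1 - F(0.33)
                = 1 - 0.675445
                = 0.324555

So there's approximately a 32.5% chance that X exceeds 0.33.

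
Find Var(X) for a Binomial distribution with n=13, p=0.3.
2.7300

We have X ~ Binomial(n=13, p=0.3).

For a Binomial distribution with n=13, p=0.3:
Var(X) = 2.7300

The variance measures the spread of the distribution around the mean.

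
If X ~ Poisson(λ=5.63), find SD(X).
2.3728

We have X ~ Poisson(λ=5.63).

For a Poisson distribution with λ=5.63:
σ = √Var(X) = 2.3728

The standard deviation is the square root of the variance.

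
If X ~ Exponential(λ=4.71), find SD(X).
0.2123

We have X ~ Exponential(λ=4.71).

For an Exponential distribution with λ=4.71:
σ = √Var(X) = 0.2123

The standard deviation is the square root of the variance.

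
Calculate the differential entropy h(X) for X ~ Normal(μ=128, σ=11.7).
3.8785 nats

We have X ~ Normal(μ=128, σ=11.7).

The differential entropy measures the uncertainty or information content of the distribution.

For a Normal distribution with μ=128, σ=11.7:
h(X) = 3.8785 nats

(In bits, this would be 5.5955 bits.)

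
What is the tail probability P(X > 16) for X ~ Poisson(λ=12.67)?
0.141704

We have X ~ Poisson(λ=12.67).

P(X > 16) = 1 - P(X ≤ 16)
                = 1 - F(16)
                = 1 - 0.858296
                = 0.141704

So there's approximately a 14.2% chance that X exceeds 16.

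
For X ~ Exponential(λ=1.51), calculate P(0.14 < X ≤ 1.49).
0.704040

We have X ~ Exponential(λ=1.51).

To find P(0.14 < X ≤ 1.49), we use:
P(0.14 < X ≤ 1.49) = P(X ≤ 1.49) - P(X ≤ 0.14)
                 = F(1.49) - F(0.14)
                 = 0.894590 - 0.190550
                 = 0.704040

So there's approximately a 70.4% chance that X falls in this range.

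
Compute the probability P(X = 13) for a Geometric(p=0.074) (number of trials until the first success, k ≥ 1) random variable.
0.029415

We have X ~ Geometric(p=0.074) (number of trials until the first success, k ≥ 1).

For a Geometric distribution, the PMF gives us the probability of each outcome.

Using the PMF formula:
P(X = 13) = 0.029415

Rounded to 4 decimal places: 0.0294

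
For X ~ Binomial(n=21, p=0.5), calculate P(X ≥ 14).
0.094624

We have X ~ Binomial(n=21, p=0.5).

For discrete distributions, P(X ≥ 14) = 1 - P(X ≤ 13).

P(X ≤ 13) = 0.905376
P(X ≥ 14) = 1 - 0.905376 = 0.094624

So there's approximately a 9.5% chance that X is at least 14.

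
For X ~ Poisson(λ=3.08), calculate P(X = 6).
0.054494

We have X ~ Poisson(λ=3.08).

For a Poisson distribution, the PMF gives us the probability of each outcome.

Using the PMF formula:
P(X = 6) = 0.054494

Rounded to 4 decimal places: 0.0545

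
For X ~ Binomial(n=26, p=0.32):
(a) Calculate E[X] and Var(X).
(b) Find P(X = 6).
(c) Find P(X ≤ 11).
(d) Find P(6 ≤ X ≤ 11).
(a) E[X] = 8.3200, Var(X) = 5.6576
(b) P(X = 6) = 0.110469
(c) P(X ≤ 11) = 0.906985
(d) P(6 ≤ X ≤ 11) = 0.791787

We have X ~ Binomial(n=26, p=0.32).

(a) Moments:
E[X] = 8.3200
Var(X) = 5.6576
σ = √Var(X) = 2.3786

(b) Point probability using PMF:
P(X = 6) = 0.110469

(c) Cumulative probability using CDF:
P(X ≤ 11) = F(11) = 0.906985

(d) Range probability:
P(6 ≤ X ≤ 11) = P(X ≤ 11) - P(X ≤ 5)
                   = F(11) - F(5)
                   = 0.906985 - 0.115198
                   = 0.791787

This means approximately 79.2% of outcomes fall in the interval [6, 11].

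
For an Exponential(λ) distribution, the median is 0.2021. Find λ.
λ = 3.4297

For X ~ Exponential(λ), the CDF is F(x) = 1 - e^(-λx).
The median m satisfies F(m) = 0.5:
1 - e^(-λm) = 0.5
e^(-λm) = 0.5
λm = ln(2)
m = ln(2) / λ

Given m = 0.2021:
λ = ln(2) / 0.2021 = 0.693147 / 0.2021 = 3.4297

Verification: ln(2) / 3.4297 = 0.2021 ✓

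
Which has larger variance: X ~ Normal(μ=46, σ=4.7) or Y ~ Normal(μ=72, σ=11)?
Y has larger variance (121.0000 > 22.0900)

Compute the variance for each distribution:

X ~ Normal(μ=46, σ=4.7):
Var(X) = 22.0900

Y ~ Normal(μ=72, σ=11):
Var(Y) = 121.0000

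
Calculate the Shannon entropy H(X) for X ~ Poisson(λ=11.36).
2.6263 nats

We have X ~ Poisson(λ=11.36).

The Shannon entropy measures the uncertainty or information content of the distribution.

For a Poisson distribution with λ=11.36:
H(X) = 2.6263 nats

(In bits, this would be 3.7889 bits.)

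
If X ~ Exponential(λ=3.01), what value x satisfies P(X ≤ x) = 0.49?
0.2237

We have X ~ Exponential(λ=3.01).

We want to find x such that P(X ≤ x) = 0.49.

This is the 49th percentile, which means 49% of values fall below this point.

Using the inverse CDF (quantile function):
x = F⁻¹(0.49) = 0.2237

Verification: P(X ≤ 0.2237) = 0.49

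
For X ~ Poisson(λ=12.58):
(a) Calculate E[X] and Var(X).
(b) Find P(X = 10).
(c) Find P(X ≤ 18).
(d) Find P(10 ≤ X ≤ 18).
(a) E[X] = 12.5800, Var(X) = 12.5800
(b) P(X = 10) = 0.094106
(c) P(X ≤ 18) = 0.945518
(d) P(10 ≤ X ≤ 18) = 0.750139

We have X ~ Poisson(λ=12.58).

(a) Moments:
E[X] = 12.5800
Var(X) = 12.5800
σ = √Var(X) = 3.5468

(b) Point probability using PMF:
P(X = 10) = 0.094106

(c) Cumulative probability using CDF:
P(X ≤ 18) = F(18) = 0.945518

(d) Range probability:
P(10 ≤ X ≤ 18) = P(X ≤ 18) - P(X ≤ 9)
                   = F(18) - F(9)
                   = 0.945518 - 0.195378
                   = 0.750139

This means approximately 75.0% of outcomes fall in the interval [10, 18].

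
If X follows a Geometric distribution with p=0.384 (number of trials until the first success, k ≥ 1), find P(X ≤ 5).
0.911304

We have X ~ Geometric(p=0.384) (number of trials until the first success, k ≥ 1).

The CDF gives us P(X ≤ k).

Using the CDF:
P(X ≤ 5) = 0.911304

This means there's approximately a 91.1% chance that X is at most 5.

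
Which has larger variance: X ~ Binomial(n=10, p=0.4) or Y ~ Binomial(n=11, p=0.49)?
Y has larger variance (2.7489 > 2.4000)

Compute the variance for each distribution:

X ~ Binomial(n=10, p=0.4):
Var(X) = 2.4000

Y ~ Binomial(n=11, p=0.49):
Var(Y) = 2.7489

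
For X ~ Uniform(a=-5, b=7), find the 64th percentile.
2.6800

We have X ~ Uniform(a=-5, b=7).

We want to find x such that P(X ≤ x) = 0.64.

This is the 64th percentile, which means 64% of values fall below this point.

Using the inverse CDF (quantile function):
x = F⁻¹(0.64) = 2.6800

Verification: P(X ≤ 2.6800) = 0.64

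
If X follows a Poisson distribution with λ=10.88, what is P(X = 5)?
0.023924

We have X ~ Poisson(λ=10.88).

For a Poisson distribution, the PMF gives us the probability of each outcome.

Using the PMF formula:
P(X = 5) = 0.023924

Rounded to 4 decimal places: 0.0239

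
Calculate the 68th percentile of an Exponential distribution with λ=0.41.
2.7791

We have X ~ Exponential(λ=0.41).

We want to find x such that P(X ≤ x) = 0.68.

This is the 68th percentile, which means 68% of values fall below this point.

Using the inverse CDF (quantile function):
x = F⁻¹(0.68) = 2.7791

Verification: P(X ≤ 2.7791) = 0.68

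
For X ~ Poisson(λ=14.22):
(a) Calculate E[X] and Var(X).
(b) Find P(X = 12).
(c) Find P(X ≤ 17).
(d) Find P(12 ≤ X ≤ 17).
(a) E[X] = 14.2200, Var(X) = 14.2200
(b) P(X = 12) = 0.095234
(c) P(X ≤ 17) = 0.811154
(d) P(12 ≤ X ≤ 17) = 0.569234

We have X ~ Poisson(λ=14.22).

(a) Moments:
E[X] = 14.2200
Var(X) = 14.2200
σ = √Var(X) = 3.7709

(b) Point probability using PMF:
P(X = 12) = 0.095234

(c) Cumulative probability using CDF:
P(X ≤ 17) = F(17) = 0.811154

(d) Range probability:
P(12 ≤ X ≤ 17) = P(X ≤ 17) - P(X ≤ 11)
                   = F(17) - F(11)
                   = 0.811154 - 0.241920
                   = 0.569234

This means approximately 56.9% of outcomes fall in the interval [12, 17].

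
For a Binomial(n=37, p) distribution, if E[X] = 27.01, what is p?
p = 0.73

For a Binomial(n, p) distribution:
E[X] = n × p

Given n = 37 and E[X] = 27.01:
27.01 = 37 × p
p = 27.01 / 37 = 0.73

Verification: Binomial(37, 0.73) has E[X] = 27.01 ✓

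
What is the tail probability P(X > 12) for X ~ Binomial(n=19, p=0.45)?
0.034231

We have X ~ Binomial(n=19, p=0.45).

P(X > 12) = 1 - P(X ≤ 12)
                = 1 - F(12)
                = 1 - 0.965769
                = 0.034231

So there's approximately a 3.4% chance that X exceeds 12.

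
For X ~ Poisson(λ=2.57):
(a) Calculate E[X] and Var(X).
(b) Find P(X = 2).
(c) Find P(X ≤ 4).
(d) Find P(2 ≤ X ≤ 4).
(a) E[X] = 2.5700, Var(X) = 2.5700
(b) P(X = 2) = 0.252755
(c) P(X ≤ 4) = 0.881632
(d) P(2 ≤ X ≤ 4) = 0.608400

We have X ~ Poisson(λ=2.57).

(a) Moments:
E[X] = 2.5700
Var(X) = 2.5700
σ = √Var(X) = 1.6031

(b) Point probability using PMF:
P(X = 2) = 0.252755

(c) Cumulative probability using CDF:
P(X ≤ 4) = F(4) = 0.881632

(d) Range probability:
P(2 ≤ X ≤ 4) = P(X ≤ 4) - P(X ≤ 1)
                   = F(4) - F(1)
                   = 0.881632 - 0.273232
                   = 0.608400

This means approximately 60.8% of outcomes fall in the interval [2, 4].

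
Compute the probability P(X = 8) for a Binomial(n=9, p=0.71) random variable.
0.168542

We have X ~ Binomial(n=9, p=0.71).

For a Binomial distribution, the PMF gives us the probability of each outcome.

Using the PMF formula:
P(X = 8) = 0.168542

Rounded to 4 decimal places: 0.1685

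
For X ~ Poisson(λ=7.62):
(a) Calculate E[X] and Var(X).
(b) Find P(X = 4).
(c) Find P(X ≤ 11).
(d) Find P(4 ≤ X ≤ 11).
(a) E[X] = 7.6200, Var(X) = 7.6200
(b) P(X = 4) = 0.068910
(c) P(X ≤ 11) = 0.913539
(d) P(4 ≤ X ≤ 11) = 0.858896

We have X ~ Poisson(λ=7.62).

(a) Moments:
E[X] = 7.6200
Var(X) = 7.6200
σ = √Var(X) = 2.7604

(b) Point probability using PMF:
P(X = 4) = 0.068910

(c) Cumulative probability using CDF:
P(X ≤ 11) = F(11) = 0.913539

(d) Range probability:
P(4 ≤ X ≤ 11) = P(X ≤ 11) - P(X ≤ 3)
                   = F(11) - F(3)
                   = 0.913539 - 0.054643
                   = 0.858896

This means approximately 85.9% of outcomes fall in the interval [4, 11].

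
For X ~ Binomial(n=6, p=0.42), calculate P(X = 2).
0.299434

We have X ~ Binomial(n=6, p=0.42).

For a Binomial distribution, the PMF gives us the probability of each outcome.

Using the PMF formula:
P(X = 2) = 0.299434

Rounded to 4 decimal places: 0.2994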